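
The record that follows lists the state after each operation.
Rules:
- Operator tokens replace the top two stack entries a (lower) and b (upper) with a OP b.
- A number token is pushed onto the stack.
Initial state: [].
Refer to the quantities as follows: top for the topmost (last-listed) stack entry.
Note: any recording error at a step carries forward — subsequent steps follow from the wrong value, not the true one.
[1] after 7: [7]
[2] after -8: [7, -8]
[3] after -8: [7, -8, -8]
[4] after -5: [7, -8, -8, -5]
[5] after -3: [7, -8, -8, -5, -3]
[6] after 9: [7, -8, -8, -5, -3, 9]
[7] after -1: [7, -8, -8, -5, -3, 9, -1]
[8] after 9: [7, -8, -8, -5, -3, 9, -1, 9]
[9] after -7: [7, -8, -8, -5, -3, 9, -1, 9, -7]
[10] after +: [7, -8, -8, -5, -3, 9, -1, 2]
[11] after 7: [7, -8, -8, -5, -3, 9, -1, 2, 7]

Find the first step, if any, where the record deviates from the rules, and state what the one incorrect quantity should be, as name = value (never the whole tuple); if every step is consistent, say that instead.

Recomputing the run from the initial state:
step 1: [7]
step 2: [7, -8]
step 3: [7, -8, -8]
step 4: [7, -8, -8, -5]
step 5: [7, -8, -8, -5, -3]
step 6: [7, -8, -8, -5, -3, 9]
step 7: [7, -8, -8, -5, -3, 9, -1]
step 8: [7, -8, -8, -5, -3, 9, -1, 9]
step 9: [7, -8, -8, -5, -3, 9, -1, 9, -7]
step 10: [7, -8, -8, -5, -3, 9, -1, 2]
step 11: [7, -8, -8, -5, -3, 9, -1, 2, 7]
This matches the record at every step.

no error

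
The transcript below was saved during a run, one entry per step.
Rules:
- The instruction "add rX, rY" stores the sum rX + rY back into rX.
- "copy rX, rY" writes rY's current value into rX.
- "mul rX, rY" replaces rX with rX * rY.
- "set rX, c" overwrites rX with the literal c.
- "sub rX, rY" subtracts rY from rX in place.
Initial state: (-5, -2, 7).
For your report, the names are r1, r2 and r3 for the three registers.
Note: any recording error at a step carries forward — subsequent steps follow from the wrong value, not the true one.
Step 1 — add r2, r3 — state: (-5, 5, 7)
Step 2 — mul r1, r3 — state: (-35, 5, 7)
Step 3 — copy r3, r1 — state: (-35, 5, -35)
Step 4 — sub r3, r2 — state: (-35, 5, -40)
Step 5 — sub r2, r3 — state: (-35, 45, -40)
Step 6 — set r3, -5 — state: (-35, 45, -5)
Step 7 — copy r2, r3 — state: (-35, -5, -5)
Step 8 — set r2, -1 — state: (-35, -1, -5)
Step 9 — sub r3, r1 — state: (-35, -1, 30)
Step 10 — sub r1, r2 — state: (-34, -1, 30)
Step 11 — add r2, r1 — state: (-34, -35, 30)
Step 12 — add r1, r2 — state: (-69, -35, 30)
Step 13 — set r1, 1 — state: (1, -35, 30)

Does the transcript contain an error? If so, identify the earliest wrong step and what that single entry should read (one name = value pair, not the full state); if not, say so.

Step 1: r2 = -2 + 7 = 5 — no discrepancy.
Step 2: r1 = -5 * 7 = -35 — agrees with the transcript.
Step 3: r3 = -35 — same as recorded.
Step 4: r3 = -35 - 5 = -40 — agrees with the transcript.
Step 5: r2 = 5 - -40 = 45 — in agreement.
Step 6: r3 = -5 — same as recorded.
Step 7: r2 = -5 — consistent with the transcript.
Step 8: r2 = -1 — same as recorded.
Step 9: r3 = -5 - -35 = 30 — agrees with the transcript.
Step 10: r1 = -35 - -1 = -34 — no discrepancy.
Step 11: r2 = -1 + -34 = -35 — no discrepancy.
Step 12: r1 = -34 + -35 = -69 — verified.
Step 13: r1 = 1 — same as recorded.
Every step is consistent.

no error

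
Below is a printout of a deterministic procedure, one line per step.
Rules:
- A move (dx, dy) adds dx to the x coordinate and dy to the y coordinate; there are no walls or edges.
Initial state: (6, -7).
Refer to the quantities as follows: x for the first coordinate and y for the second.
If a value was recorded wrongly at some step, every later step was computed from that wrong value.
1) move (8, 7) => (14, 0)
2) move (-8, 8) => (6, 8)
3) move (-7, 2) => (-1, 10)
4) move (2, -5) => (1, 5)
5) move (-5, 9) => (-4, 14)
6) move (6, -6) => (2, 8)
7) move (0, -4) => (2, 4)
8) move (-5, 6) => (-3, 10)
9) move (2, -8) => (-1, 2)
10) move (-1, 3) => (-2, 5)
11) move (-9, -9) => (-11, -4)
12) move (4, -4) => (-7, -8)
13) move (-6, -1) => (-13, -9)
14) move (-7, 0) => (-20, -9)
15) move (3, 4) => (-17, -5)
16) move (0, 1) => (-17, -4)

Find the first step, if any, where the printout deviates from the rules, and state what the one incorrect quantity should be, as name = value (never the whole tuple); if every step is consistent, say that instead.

1. x = 6 + (8) = 14, y = -7 + (7) = 0 (same as recorded)
2. x = 14 + (-8) = 6, y = 0 + (8) = 8 (exactly as logged)
3. x = 6 + (-7) = -1, y = 8 + (2) = 10 (same as recorded)
4. x = -1 + (2) = 1, y = 10 + (-5) = 5 (in agreement)
5. x = 1 + (-5) = -4, y = 5 + (9) = 14 (agrees with the printout)
6. x = -4 + (6) = 2, y = 14 + (-6) = 8 (no discrepancy)
7. x = 2 + (0) = 2, y = 8 + (-4) = 4 (in agreement)
8. x = 2 + (-5) = -3, y = 4 + (6) = 10 (matches)
9. x = -3 + (2) = -1, y = 10 + (-8) = 2 (exactly as logged)
10. x = -1 + (-1) = -2, y = 2 + (3) = 5 (confirmed correct)
11. x = -2 + (-9) = -11, y = 5 + (-9) = -4 (matches)
12. x = -11 + (4) = -7, y = -4 + (-4) = -8 (no discrepancy)
13. x = -7 + (-6) = -13, y = -8 + (-1) = -9 (verified)
14. x = -13 + (-7) = -20, y = -9 + (0) = -9 (same as recorded)
15. x = -20 + (3) = -17, y = -9 + (4) = -5 (exactly as logged)
16. x = -17 + (0) = -17, y = -5 + (1) = -4 (exactly as logged)
The recomputation confirms every line.

no error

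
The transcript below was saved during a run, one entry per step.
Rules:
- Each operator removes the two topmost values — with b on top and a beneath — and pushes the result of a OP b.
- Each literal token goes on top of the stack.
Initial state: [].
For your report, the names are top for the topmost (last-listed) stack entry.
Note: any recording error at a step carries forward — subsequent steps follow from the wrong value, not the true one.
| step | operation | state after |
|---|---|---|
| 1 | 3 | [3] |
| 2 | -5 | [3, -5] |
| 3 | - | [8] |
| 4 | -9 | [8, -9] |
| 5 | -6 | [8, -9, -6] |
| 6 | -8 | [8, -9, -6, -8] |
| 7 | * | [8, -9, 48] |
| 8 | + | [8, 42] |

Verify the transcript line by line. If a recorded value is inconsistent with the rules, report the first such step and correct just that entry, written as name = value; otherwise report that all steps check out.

step 8, top = 39

1. push 3: top = 3 (same as recorded)
2. push -5: top = -5 (consistent with the transcript)
3. 3 - -5 = 8 (matches)
4. push -9: top = -9 (no discrepancy)
5. push -6: top = -6 (consistent with the transcript)
6. push -8: top = -8 (verified)
7. -6 * -8 = 48 (checks out)
8. -9 + 48 = 39 (the transcript disagrees here)
The earliest wrong entry is at step 8: it should read top = 39.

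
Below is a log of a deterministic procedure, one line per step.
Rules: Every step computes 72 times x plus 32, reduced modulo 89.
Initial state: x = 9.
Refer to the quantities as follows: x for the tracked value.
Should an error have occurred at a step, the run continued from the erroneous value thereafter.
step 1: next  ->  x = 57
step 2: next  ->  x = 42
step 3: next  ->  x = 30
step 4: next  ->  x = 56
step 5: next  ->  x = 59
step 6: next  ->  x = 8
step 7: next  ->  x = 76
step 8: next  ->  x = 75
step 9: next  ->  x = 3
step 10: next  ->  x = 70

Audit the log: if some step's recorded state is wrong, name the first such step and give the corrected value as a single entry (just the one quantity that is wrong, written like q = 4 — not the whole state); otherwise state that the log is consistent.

step 7, x = 74

step 1: x = (72*9 + 32) mod 89 = 57 -> confirmed correct
step 2: x = (72*57 + 32) mod 89 = 42 -> checks out
step 3: x = (72*42 + 32) mod 89 = 30 -> same as recorded
step 4: x = (72*30 + 32) mod 89 = 56 -> no discrepancy
step 5: x = (72*56 + 32) mod 89 = 59 -> confirmed correct
step 6: x = (72*59 + 32) mod 89 = 8 -> verified
step 7: x = (72*8 + 32) mod 89 = 74 -> first mismatch against the log
First deviation found at step 7; the corrected entry is x = 74.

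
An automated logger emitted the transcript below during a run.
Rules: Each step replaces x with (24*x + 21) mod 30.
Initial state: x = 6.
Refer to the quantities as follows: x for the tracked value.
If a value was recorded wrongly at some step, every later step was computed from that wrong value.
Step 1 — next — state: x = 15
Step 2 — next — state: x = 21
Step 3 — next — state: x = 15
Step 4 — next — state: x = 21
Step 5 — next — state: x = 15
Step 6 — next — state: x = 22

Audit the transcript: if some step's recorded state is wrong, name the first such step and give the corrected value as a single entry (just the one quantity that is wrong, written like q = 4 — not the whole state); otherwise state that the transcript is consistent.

Step 1: x = (24*6 + 21) mod 30 = 15 — matches.
Step 2: x = (24*15 + 21) mod 30 = 21 — no discrepancy.
Step 3: x = (24*21 + 21) mod 30 = 15 — no discrepancy.
Step 4: x = (24*15 + 21) mod 30 = 21 — no discrepancy.
Step 5: x = (24*21 + 21) mod 30 = 15 — exactly as logged.
Step 6: x = (24*15 + 21) mod 30 = 21 — this is not what the transcript shows.
First incorrect step: 6; the correct value is x = 21.

step 6, x = 21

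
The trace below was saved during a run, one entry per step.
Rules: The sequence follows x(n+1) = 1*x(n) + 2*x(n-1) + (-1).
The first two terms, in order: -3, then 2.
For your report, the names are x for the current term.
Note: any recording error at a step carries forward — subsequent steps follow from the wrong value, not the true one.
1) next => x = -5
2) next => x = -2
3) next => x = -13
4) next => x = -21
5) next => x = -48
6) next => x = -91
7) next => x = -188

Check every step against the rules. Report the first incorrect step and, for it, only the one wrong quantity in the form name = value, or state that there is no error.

step 4, x = -18

Step 1: x = 1*(2) + (2)*(-3) + (-1) = -5 — verified.
Step 2: x = 1*(-5) + (2)*(2) + (-1) = -2 — in agreement.
Step 3: x = 1*(-2) + (2)*(-5) + (-1) = -13 — in agreement.
Step 4: x = 1*(-13) + (2)*(-2) + (-1) = -18 — the recorded entry deviates here.
That makes step 4 the first incorrect line — x = -18 is what it should show.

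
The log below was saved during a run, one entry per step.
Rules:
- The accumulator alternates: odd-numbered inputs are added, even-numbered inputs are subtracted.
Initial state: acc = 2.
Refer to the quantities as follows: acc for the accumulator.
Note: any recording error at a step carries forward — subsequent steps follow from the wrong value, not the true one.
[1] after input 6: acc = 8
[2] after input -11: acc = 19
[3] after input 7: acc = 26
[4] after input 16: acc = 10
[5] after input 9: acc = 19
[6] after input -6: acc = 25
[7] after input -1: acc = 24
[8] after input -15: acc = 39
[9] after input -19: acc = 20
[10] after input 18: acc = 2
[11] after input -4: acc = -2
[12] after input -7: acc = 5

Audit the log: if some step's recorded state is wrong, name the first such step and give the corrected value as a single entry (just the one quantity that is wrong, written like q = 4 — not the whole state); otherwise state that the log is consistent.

Recomputing the run from the initial state:
step 1: acc = 8
step 2: acc = 19
step 3: acc = 26
step 4: acc = 10
step 5: acc = 19
step 6: acc = 25
step 7: acc = 24
step 8: acc = 39
step 9: acc = 20
step 10: acc = 2
step 11: acc = -2
step 12: acc = 5
This matches the log at every step.

no error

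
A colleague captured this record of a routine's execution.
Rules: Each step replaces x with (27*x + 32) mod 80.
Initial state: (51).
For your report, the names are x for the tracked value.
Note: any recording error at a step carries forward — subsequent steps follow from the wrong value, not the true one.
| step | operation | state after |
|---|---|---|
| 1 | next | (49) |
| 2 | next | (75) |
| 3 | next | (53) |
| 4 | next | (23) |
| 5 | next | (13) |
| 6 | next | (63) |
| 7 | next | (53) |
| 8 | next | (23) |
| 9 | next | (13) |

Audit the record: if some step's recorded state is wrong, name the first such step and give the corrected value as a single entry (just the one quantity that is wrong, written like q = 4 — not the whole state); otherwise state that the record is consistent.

1. x = (27*51 + 32) mod 80 = 49 (consistent with the record)
2. x = (27*49 + 32) mod 80 = 75 (same as recorded)
3. x = (27*75 + 32) mod 80 = 57 (this is not what the record shows)
That makes step 3 the first incorrect line — x = 57 is what it should show.

step 3, x = 57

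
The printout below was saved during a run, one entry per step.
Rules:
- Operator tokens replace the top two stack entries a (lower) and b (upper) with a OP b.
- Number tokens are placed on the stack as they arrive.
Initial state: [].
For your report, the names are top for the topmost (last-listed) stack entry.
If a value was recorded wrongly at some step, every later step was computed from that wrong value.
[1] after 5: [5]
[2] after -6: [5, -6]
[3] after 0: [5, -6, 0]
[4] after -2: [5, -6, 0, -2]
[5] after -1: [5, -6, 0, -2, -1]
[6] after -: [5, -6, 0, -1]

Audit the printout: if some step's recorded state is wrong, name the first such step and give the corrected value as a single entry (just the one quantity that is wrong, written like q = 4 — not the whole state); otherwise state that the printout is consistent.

no error

Recomputing the run from the initial state:
step 1: [5]
step 2: [5, -6]
step 3: [5, -6, 0]
step 4: [5, -6, 0, -2]
step 5: [5, -6, 0, -2, -1]
step 6: [5, -6, 0, -1]
This matches the printout at every step.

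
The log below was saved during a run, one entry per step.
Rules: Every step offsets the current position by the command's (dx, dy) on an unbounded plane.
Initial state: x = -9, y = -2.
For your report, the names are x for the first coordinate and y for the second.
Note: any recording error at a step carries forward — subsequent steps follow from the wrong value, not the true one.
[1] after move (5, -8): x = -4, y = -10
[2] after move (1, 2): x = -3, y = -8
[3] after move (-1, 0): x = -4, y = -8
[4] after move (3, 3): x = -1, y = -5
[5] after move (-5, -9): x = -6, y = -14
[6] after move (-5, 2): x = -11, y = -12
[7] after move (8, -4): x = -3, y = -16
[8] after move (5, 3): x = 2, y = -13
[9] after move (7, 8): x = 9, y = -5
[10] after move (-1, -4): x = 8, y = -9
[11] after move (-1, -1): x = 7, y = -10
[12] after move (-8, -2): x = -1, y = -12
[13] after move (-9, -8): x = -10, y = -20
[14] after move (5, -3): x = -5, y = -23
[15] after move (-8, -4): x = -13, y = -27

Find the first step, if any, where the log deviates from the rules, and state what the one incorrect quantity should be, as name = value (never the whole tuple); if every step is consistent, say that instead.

no error

1. x = -9 + (5) = -4, y = -2 + (-8) = -10 (checks out)
2. x = -4 + (1) = -3, y = -10 + (2) = -8 (same as recorded)
3. x = -3 + (-1) = -4, y = -8 + (0) = -8 (in agreement)
4. x = -4 + (3) = -1, y = -8 + (3) = -5 (in agreement)
5. x = -1 + (-5) = -6, y = -5 + (-9) = -14 (agrees with the log)
6. x = -6 + (-5) = -11, y = -14 + (2) = -12 (no discrepancy)
7. x = -11 + (8) = -3, y = -12 + (-4) = -16 (consistent with the log)
8. x = -3 + (5) = 2, y = -16 + (3) = -13 (exactly as logged)
9. x = 2 + (7) = 9, y = -13 + (8) = -5 (no discrepancy)
10. x = 9 + (-1) = 8, y = -5 + (-4) = -9 (consistent with the log)
11. x = 8 + (-1) = 7, y = -9 + (-1) = -10 (in agreement)
12. x = 7 + (-8) = -1, y = -10 + (-2) = -12 (matches)
13. x = -1 + (-9) = -10, y = -12 + (-8) = -20 (agrees with the log)
14. x = -10 + (5) = -5, y = -20 + (-3) = -23 (checks out)
15. x = -5 + (-8) = -13, y = -23 + (-4) = -27 (confirmed correct)
No step deviates from the rules.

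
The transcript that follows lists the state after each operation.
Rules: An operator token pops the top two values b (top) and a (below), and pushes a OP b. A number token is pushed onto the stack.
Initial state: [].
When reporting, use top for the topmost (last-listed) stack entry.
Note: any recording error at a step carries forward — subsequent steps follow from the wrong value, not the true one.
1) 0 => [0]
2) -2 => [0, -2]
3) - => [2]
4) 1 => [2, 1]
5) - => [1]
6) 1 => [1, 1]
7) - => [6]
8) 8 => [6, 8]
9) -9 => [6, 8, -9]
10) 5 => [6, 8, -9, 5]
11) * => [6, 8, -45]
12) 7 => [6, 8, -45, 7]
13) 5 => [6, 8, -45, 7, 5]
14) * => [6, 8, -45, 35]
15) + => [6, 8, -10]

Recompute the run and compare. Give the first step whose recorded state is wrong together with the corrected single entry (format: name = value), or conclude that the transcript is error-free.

Recomputing the run from the initial state:
step 1: [0]
step 2: [0, -2]
step 3: [2]
step 4: [2, 1]
step 5: [1]
step 6: [1, 1]
step 7: [0]
step 8: [0, 8]
step 9: [0, 8, -9]
step 10: [0, 8, -9, 5]
step 11: [0, 8, -45]
step 12: [0, 8, -45, 7]
step 13: [0, 8, -45, 7, 5]
step 14: [0, 8, -45, 35]
step 15: [0, 8, -10]
The first disagreement with the transcript is at step 7, where the value should be top = 0.

step 7, top = 0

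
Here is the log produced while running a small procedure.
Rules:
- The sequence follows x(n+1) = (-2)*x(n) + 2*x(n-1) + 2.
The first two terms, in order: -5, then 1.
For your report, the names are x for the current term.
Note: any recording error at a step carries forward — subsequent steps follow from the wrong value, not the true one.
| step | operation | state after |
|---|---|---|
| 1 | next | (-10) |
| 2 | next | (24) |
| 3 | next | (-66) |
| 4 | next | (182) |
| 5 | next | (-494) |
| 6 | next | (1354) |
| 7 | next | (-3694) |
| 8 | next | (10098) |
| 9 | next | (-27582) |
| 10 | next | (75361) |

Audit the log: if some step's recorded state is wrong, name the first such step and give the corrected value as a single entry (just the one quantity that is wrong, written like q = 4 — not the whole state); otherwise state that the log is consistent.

step 10, x = 75362

Recomputing the run from the initial state:
step 1: x = -10
step 2: x = 24
step 3: x = -66
step 4: x = 182
step 5: x = -494
step 6: x = 1354
step 7: x = -3694
step 8: x = 10098
step 9: x = -27582
step 10: x = 75362
The first disagreement with the log is at step 10, where the value should be x = 75362.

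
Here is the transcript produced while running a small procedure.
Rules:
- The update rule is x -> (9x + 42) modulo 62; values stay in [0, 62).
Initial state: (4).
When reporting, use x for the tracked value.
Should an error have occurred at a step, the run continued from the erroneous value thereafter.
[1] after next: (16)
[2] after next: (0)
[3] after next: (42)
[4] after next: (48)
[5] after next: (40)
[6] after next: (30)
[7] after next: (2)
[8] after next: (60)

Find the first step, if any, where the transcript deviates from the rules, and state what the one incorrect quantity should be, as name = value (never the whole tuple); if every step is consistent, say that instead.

step 1: x = (9*4 + 42) mod 62 = 16 -> agrees with the transcript
step 2: x = (9*16 + 42) mod 62 = 0 -> same as recorded
step 3: x = (9*0 + 42) mod 62 = 42 -> confirmed correct
step 4: x = (9*42 + 42) mod 62 = 48 -> confirmed correct
step 5: x = (9*48 + 42) mod 62 = 40 -> checks out
step 6: x = (9*40 + 42) mod 62 = 30 -> no discrepancy
step 7: x = (9*30 + 42) mod 62 = 2 -> agrees with the transcript
step 8: x = (9*2 + 42) mod 62 = 60 -> in agreement
All steps check out; nothing to correct.

no error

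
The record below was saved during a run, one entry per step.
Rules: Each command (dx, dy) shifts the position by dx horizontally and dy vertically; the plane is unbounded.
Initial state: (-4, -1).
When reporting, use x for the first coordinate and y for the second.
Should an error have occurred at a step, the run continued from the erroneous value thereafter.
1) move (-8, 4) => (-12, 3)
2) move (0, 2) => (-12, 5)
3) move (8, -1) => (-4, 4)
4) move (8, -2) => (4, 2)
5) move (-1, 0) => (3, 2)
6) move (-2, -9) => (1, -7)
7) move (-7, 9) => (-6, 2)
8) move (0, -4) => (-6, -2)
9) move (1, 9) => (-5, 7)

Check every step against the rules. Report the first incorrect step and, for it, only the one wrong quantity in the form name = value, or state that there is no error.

no error

Recomputing the run from the initial state:
step 1: x = -12, y = 3
step 2: x = -12, y = 5
step 3: x = -4, y = 4
step 4: x = 4, y = 2
step 5: x = 3, y = 2
step 6: x = 1, y = -7
step 7: x = -6, y = 2
step 8: x = -6, y = -2
step 9: x = -5, y = 7
This matches the record at every step.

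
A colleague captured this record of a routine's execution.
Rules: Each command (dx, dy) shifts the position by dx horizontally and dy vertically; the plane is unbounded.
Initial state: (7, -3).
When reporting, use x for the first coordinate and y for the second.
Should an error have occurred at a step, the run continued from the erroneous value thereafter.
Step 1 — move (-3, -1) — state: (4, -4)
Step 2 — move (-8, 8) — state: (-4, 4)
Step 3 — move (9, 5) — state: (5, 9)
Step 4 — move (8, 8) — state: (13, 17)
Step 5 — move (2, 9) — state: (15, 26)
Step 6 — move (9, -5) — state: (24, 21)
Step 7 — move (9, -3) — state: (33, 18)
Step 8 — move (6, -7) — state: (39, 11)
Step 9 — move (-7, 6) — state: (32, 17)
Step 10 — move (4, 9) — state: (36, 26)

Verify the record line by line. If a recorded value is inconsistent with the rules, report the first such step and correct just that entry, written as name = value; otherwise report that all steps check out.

no error

step 1: x = 7 + (-3) = 4, y = -3 + (-1) = -4 -> matches
step 2: x = 4 + (-8) = -4, y = -4 + (8) = 4 -> same as recorded
step 3: x = -4 + (9) = 5, y = 4 + (5) = 9 -> matches
step 4: x = 5 + (8) = 13, y = 9 + (8) = 17 -> confirmed correct
step 5: x = 13 + (2) = 15, y = 17 + (9) = 26 -> no discrepancy
step 6: x = 15 + (9) = 24, y = 26 + (-5) = 21 -> consistent with the record
step 7: x = 24 + (9) = 33, y = 21 + (-3) = 18 -> checks out
step 8: x = 33 + (6) = 39, y = 18 + (-7) = 11 -> in agreement
step 9: x = 39 + (-7) = 32, y = 11 + (6) = 17 -> exactly as logged
step 10: x = 32 + (4) = 36, y = 17 + (9) = 26 -> consistent with the record
All steps check out; nothing to correct.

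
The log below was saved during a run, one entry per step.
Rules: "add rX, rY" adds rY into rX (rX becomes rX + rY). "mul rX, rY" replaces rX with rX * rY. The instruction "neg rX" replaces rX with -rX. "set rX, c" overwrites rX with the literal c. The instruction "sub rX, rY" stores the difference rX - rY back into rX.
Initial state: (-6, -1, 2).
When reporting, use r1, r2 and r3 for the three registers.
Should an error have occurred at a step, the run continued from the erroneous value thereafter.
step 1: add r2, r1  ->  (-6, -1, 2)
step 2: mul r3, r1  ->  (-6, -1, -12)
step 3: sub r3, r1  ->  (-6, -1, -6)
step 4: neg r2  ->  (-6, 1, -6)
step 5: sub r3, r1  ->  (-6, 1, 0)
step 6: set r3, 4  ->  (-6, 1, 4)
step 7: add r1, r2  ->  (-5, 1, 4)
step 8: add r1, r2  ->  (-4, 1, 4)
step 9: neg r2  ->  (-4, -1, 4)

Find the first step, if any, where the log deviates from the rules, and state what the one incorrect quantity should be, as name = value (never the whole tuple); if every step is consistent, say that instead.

step 1, r2 = -7

1. r2 = -1 + -6 = -7 (the entry is off here)
So the first discrepancy is step 1, where the right value is r2 = -7.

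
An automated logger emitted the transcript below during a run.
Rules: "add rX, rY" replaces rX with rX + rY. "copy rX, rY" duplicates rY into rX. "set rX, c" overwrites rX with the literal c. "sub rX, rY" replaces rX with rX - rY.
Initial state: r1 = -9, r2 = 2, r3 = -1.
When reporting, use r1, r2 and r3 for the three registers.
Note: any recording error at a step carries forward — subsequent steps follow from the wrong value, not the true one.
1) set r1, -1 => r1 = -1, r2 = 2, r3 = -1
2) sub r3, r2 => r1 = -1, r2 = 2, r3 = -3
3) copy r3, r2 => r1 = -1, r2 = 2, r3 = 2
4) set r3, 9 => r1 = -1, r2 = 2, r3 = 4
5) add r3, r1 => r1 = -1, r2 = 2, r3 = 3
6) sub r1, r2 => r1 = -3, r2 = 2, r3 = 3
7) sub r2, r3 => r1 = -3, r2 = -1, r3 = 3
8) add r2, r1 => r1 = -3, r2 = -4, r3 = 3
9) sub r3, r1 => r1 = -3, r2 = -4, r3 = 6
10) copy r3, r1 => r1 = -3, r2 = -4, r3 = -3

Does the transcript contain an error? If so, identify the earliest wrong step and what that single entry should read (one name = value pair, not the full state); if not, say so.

1. r1 = -1 (in agreement)
2. r3 = -1 - 2 = -3 (no discrepancy)
3. r3 = 2 (agrees with the transcript)
4. r3 = 9 (first mismatch against the transcript)
First incorrect step: 4; the correct value is r3 = 9.

step 4, r3 = 9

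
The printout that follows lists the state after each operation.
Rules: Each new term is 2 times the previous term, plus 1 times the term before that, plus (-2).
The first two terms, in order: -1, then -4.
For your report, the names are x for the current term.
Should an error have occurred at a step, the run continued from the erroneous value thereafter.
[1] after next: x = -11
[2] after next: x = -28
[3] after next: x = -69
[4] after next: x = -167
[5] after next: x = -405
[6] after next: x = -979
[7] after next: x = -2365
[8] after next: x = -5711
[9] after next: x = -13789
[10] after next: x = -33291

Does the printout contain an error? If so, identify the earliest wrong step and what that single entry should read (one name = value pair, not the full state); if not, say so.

step 4, x = -168

Step 1: x = 2*(-4) + (1)*(-1) + (-2) = -11 — agrees with the printout.
Step 2: x = 2*(-11) + (1)*(-4) + (-2) = -28 — checks out.
Step 3: x = 2*(-28) + (1)*(-11) + (-2) = -69 — no discrepancy.
Step 4: x = 2*(-69) + (1)*(-28) + (-2) = -168 — not what was recorded.
The earliest wrong entry is at step 4: it should read x = -168.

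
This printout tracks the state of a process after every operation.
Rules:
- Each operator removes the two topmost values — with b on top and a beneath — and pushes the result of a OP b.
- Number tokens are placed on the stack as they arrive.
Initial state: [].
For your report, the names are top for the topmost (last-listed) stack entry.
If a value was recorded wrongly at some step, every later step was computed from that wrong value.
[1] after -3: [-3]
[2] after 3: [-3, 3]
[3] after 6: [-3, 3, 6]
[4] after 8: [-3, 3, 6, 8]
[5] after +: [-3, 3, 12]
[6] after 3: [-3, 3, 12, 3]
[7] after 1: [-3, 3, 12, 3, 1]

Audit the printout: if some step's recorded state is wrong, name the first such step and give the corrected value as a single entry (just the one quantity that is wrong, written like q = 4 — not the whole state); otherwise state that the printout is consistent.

Step 1: push -3: top = -3 — in agreement.
Step 2: push 3: top = 3 — checks out.
Step 3: push 6: top = 6 — in agreement.
Step 4: push 8: top = 8 — no discrepancy.
Step 5: 6 + 8 = 14 — first mismatch against the printout.
First deviation found at step 5; the corrected entry is top = 14.

step 5, top = 14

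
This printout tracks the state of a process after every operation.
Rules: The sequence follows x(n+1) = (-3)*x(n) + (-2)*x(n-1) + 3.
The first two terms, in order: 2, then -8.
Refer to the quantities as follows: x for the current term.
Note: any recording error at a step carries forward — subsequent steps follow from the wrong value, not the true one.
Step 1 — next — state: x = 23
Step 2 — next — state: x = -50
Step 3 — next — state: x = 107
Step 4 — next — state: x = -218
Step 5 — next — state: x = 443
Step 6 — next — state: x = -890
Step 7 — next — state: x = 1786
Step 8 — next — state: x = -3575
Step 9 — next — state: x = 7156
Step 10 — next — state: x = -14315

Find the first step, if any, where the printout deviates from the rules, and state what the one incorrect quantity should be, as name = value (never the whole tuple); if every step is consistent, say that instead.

step 1: x = -3*(-8) + (-2)*(2) + (3) = 23 -> exactly as logged
step 2: x = -3*(23) + (-2)*(-8) + (3) = -50 -> in agreement
step 3: x = -3*(-50) + (-2)*(23) + (3) = 107 -> matches
step 4: x = -3*(107) + (-2)*(-50) + (3) = -218 -> no discrepancy
step 5: x = -3*(-218) + (-2)*(107) + (3) = 443 -> exactly as logged
step 6: x = -3*(443) + (-2)*(-218) + (3) = -890 -> no discrepancy
step 7: x = -3*(-890) + (-2)*(443) + (3) = 1787 -> the recorded entry deviates here
The audit stops at step 7: the recorded entry is wrong and should be x = 1787.

step 7, x = 1787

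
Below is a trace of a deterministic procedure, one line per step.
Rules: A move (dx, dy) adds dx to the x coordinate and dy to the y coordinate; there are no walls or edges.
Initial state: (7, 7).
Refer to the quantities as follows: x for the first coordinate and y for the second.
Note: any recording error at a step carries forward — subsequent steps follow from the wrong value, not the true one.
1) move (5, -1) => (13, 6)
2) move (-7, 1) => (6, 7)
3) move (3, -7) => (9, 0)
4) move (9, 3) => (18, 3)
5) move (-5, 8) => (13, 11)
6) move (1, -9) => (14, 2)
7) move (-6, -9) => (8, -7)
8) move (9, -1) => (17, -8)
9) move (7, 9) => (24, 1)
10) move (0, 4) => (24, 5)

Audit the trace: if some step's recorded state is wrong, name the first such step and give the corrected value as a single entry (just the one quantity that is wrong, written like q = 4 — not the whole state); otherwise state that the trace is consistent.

Recomputing the run from the initial state:
step 1: x = 12, y = 6
step 2: x = 5, y = 7
step 3: x = 8, y = 0
step 4: x = 17, y = 3
step 5: x = 12, y = 11
step 6: x = 13, y = 2
step 7: x = 7, y = -7
step 8: x = 16, y = -8
step 9: x = 23, y = 1
step 10: x = 23, y = 5
The first disagreement with the trace is at step 1, where the value should be x = 12.

step 1, x = 12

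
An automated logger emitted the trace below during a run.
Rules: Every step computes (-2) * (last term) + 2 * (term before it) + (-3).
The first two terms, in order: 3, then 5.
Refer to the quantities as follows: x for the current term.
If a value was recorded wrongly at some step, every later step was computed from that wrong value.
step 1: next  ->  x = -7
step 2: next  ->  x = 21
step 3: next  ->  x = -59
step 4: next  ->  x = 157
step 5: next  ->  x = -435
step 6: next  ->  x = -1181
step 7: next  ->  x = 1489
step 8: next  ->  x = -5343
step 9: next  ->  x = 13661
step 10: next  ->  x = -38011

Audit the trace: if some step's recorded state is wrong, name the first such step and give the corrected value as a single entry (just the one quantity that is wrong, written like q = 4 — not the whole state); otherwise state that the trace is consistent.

1. x = -2*(5) + (2)*(3) + (-3) = -7 (same as recorded)
2. x = -2*(-7) + (2)*(5) + (-3) = 21 (in agreement)
3. x = -2*(21) + (2)*(-7) + (-3) = -59 (no discrepancy)
4. x = -2*(-59) + (2)*(21) + (-3) = 157 (in agreement)
5. x = -2*(157) + (2)*(-59) + (-3) = -435 (verified)
6. x = -2*(-435) + (2)*(157) + (-3) = 1181 (not what was recorded)
Step 6 is the first one off; corrected, x = 1181.

step 6, x = 1181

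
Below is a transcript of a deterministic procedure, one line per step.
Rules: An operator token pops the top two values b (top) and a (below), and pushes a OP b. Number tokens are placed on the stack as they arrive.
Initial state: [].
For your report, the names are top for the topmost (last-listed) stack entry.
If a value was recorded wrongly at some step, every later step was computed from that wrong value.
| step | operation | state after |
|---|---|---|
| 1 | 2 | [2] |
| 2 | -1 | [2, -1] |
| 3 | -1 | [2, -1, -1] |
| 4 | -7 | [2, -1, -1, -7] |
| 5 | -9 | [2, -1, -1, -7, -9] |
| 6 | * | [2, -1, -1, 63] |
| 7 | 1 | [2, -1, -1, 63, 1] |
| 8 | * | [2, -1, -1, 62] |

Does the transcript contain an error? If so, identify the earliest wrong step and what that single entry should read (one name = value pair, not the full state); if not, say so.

Recomputing the run from the initial state:
step 1: [2]
step 2: [2, -1]
step 3: [2, -1, -1]
step 4: [2, -1, -1, -7]
step 5: [2, -1, -1, -7, -9]
step 6: [2, -1, -1, 63]
step 7: [2, -1, -1, 63, 1]
step 8: [2, -1, -1, 63]
The first disagreement with the transcript is at step 8, where the value should be top = 63.

step 8, top = 63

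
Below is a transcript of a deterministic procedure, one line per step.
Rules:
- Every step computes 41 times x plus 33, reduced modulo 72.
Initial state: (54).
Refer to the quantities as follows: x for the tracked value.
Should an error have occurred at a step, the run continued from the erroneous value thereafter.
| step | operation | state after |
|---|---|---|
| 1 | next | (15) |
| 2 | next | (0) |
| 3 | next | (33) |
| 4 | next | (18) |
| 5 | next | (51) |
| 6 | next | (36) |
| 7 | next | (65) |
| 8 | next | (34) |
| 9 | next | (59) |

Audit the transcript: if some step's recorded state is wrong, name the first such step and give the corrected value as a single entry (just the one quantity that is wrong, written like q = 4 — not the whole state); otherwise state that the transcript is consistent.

step 1: x = (41*54 + 33) mod 72 = 15 -> in agreement
step 2: x = (41*15 + 33) mod 72 = 0 -> consistent with the transcript
step 3: x = (41*0 + 33) mod 72 = 33 -> in agreement
step 4: x = (41*33 + 33) mod 72 = 18 -> agrees with the transcript
step 5: x = (41*18 + 33) mod 72 = 51 -> same as recorded
step 6: x = (41*51 + 33) mod 72 = 36 -> in agreement
step 7: x = (41*36 + 33) mod 72 = 69 -> the transcript has a different value
First incorrect step: 7; the correct value is x = 69.

step 7, x = 69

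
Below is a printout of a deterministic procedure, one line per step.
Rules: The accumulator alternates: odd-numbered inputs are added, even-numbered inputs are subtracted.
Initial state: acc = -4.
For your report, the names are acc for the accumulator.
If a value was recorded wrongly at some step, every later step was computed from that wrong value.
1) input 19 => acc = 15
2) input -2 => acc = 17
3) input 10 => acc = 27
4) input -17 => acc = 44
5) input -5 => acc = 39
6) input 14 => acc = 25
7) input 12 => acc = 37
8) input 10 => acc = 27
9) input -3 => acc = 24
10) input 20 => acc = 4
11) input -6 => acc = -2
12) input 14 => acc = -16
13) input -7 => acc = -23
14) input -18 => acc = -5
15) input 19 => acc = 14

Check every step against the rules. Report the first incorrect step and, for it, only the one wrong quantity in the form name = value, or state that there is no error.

step 1: acc = -4 + 19 = 15 -> same as recorded
step 2: acc = 15 - -2 = 17 -> in agreement
step 3: acc = 17 + 10 = 27 -> consistent with the printout
step 4: acc = 27 - -17 = 44 -> in agreement
step 5: acc = 44 + -5 = 39 -> in agreement
step 6: acc = 39 - 14 = 25 -> confirmed correct
step 7: acc = 25 + 12 = 37 -> exactly as logged
step 8: acc = 37 - 10 = 27 -> checks out
step 9: acc = 27 + -3 = 24 -> checks out
step 10: acc = 24 - 20 = 4 -> in agreement
step 11: acc = 4 + -6 = -2 -> matches
step 12: acc = -2 - 14 = -16 -> consistent with the printout
step 13: acc = -16 + -7 = -23 -> checks out
step 14: acc = -23 - -18 = -5 -> confirmed correct
step 15: acc = -5 + 19 = 14 -> no discrepancy
Every step is consistent.

no error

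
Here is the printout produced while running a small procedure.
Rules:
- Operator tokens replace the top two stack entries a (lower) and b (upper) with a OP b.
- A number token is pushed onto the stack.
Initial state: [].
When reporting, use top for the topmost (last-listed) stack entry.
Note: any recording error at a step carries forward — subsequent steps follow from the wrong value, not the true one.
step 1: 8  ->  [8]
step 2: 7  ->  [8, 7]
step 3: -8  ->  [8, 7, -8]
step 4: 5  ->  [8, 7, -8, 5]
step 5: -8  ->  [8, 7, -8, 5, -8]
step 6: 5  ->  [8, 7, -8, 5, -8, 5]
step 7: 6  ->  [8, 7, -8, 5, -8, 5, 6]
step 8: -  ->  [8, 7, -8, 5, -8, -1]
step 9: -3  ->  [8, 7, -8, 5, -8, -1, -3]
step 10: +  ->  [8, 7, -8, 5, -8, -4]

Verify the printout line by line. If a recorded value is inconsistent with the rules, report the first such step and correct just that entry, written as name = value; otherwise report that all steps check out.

Recomputing the run from the initial state:
step 1: [8]
step 2: [8, 7]
step 3: [8, 7, -8]
step 4: [8, 7, -8, 5]
step 5: [8, 7, -8, 5, -8]
step 6: [8, 7, -8, 5, -8, 5]
step 7: [8, 7, -8, 5, -8, 5, 6]
step 8: [8, 7, -8, 5, -8, -1]
step 9: [8, 7, -8, 5, -8, -1, -3]
step 10: [8, 7, -8, 5, -8, -4]
This matches the printout at every step.

no error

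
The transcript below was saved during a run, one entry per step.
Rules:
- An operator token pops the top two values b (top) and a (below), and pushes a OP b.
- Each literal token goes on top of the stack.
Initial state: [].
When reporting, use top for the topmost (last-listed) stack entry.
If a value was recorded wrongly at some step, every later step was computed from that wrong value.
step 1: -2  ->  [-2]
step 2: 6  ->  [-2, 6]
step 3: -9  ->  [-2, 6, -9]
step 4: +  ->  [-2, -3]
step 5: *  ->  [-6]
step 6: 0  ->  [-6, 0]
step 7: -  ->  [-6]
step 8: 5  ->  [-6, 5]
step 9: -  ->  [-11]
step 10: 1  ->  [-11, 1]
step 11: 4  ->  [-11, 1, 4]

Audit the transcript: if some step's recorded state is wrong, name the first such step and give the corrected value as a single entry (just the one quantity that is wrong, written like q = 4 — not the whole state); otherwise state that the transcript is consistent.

Recomputing the run from the initial state:
step 1: [-2]
step 2: [-2, 6]
step 3: [-2, 6, -9]
step 4: [-2, -3]
step 5: [6]
step 6: [6, 0]
step 7: [6]
step 8: [6, 5]
step 9: [1]
step 10: [1, 1]
step 11: [1, 1, 4]
The first disagreement with the transcript is at step 5, where the value should be top = 6.

step 5, top = 6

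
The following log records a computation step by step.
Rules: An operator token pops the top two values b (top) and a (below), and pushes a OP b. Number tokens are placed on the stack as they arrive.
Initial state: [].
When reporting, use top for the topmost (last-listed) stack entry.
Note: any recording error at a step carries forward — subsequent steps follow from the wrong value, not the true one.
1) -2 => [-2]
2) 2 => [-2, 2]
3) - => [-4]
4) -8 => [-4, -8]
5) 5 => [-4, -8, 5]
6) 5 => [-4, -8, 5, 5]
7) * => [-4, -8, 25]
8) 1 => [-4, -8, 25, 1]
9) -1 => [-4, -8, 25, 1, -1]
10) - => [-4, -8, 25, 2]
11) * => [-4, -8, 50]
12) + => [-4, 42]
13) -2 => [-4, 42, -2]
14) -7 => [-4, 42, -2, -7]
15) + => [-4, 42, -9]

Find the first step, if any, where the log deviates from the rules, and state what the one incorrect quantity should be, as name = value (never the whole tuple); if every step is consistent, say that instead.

1. push -2: top = -2 (consistent with the log)
2. push 2: top = 2 (agrees with the log)
3. -2 - 2 = -4 (in agreement)
4. push -8: top = -8 (consistent with the log)
5. push 5: top = 5 (checks out)
6. push 5: top = 5 (exactly as logged)
7. 5 * 5 = 25 (same as recorded)
8. push 1: top = 1 (exactly as logged)
9. push -1: top = -1 (matches)
10. 1 - -1 = 2 (agrees with the log)
11. 25 * 2 = 50 (confirmed correct)
12. -8 + 50 = 42 (agrees with the log)
13. push -2: top = -2 (matches)
14. push -7: top = -7 (confirmed correct)
15. -2 + -7 = -9 (confirmed correct)
All entries verified; no error found.

no error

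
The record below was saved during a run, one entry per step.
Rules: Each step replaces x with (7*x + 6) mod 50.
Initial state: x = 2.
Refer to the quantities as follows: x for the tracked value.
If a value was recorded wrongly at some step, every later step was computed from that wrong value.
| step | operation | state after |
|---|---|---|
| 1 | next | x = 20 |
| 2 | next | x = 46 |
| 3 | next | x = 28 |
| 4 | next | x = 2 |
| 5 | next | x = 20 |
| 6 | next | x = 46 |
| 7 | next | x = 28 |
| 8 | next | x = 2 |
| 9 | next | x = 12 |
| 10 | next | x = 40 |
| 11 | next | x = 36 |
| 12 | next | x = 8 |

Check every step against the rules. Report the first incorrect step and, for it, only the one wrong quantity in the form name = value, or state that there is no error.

Recomputing the run from the initial state:
step 1: x = 20
step 2: x = 46
step 3: x = 28
step 4: x = 2
step 5: x = 20
step 6: x = 46
step 7: x = 28
step 8: x = 2
step 9: x = 20
step 10: x = 46
step 11: x = 28
step 12: x = 2
The first disagreement with the record is at step 9, where the value should be x = 20.

step 9, x = 20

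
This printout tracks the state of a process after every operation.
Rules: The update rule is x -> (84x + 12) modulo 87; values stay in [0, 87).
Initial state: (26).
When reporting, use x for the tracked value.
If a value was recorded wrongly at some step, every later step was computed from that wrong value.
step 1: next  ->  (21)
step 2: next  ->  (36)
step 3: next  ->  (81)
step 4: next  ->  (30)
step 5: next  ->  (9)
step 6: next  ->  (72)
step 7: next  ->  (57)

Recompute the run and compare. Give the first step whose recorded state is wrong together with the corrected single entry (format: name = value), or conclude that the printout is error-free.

1. x = (84*26 + 12) mod 87 = 21 (matches)
2. x = (84*21 + 12) mod 87 = 36 (in agreement)
3. x = (84*36 + 12) mod 87 = 78 (the recorded entry deviates here)
First deviation found at step 3; the corrected entry is x = 78.

step 3, x = 78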